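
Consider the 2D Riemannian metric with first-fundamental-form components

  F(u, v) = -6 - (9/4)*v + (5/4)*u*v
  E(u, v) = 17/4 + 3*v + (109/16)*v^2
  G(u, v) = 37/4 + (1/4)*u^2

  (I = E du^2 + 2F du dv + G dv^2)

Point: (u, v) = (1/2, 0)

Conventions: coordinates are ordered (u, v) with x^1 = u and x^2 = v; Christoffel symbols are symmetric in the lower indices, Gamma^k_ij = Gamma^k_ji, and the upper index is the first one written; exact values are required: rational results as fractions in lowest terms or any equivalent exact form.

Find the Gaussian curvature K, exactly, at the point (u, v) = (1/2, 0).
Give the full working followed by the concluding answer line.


E = 17/4, F = -6, G = 149/16, EG - F^2 = 229/64 at the point
E_u = 0, E_v = 3, F_u = 0, F_v = -13/8, G_u = 1/4, G_v = 0
E_vv = 109/8, F_uv = 5/4, G_uu = 1/2
Brioschi: K = (det M1 - det M2) / (EG - F^2)^2 with the standard first/second-derivative matrices M1, M2.
M1 = [[-E_vv/2 + F_uv - G_uu/2, E_u/2, F_u - E_v/2], [F_v - G_u/2, E, F], [G_v/2, F, G]] = [[-93/16, 0, -3/2], [-7/4, 17/4, -6], [0, -6, 149/16]]; det M1 = -37425/1024
M2 = [[0, E_v/2, G_u/2], [E_v/2, E, F], [G_u/2, F, G]] = [[0, 3/2, 1/8], [3/2, 17/4, -6], [1/8, -6, 149/16]]; det M2 = -5957/256
det M1 - det M2 = -13597/1024; K = -13597/1024 / (229/64)^2 = -54388/52441

Answer: K = -54388/52441


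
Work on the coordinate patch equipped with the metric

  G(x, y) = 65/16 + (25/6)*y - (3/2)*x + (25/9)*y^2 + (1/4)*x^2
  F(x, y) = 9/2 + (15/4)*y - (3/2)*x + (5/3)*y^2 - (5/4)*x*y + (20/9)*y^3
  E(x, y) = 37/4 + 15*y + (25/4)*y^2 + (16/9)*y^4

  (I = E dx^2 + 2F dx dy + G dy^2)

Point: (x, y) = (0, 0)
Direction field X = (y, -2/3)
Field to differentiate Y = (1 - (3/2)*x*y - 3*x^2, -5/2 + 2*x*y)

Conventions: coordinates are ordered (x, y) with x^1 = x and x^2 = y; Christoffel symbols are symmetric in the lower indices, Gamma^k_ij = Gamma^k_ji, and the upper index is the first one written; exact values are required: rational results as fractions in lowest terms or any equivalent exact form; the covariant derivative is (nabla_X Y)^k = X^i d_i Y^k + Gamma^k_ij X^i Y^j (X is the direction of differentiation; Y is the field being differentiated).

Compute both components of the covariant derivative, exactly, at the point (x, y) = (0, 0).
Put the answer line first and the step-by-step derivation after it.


Answer: (nabla_X Y)^x = -494/1109, (nabla_X Y)^y = 14684/9981

E = 37/4, F = 9/2, G = 65/16 at the point
E_x = 0, E_y = 15, F_x = -3/2, F_y = 15/4, G_x = -3/2, G_y = 25/6
EG - F^2 = 1109/64;  g^inv = (64/1109) * [[65/16, -9/2], [-9/2, 37/4]]
first-kind symbols [ij,l] = (1/2)(d_i g_jl + d_j g_il - d_l g_ij): [xx,x] = E_x/2 = 0, [xx,y] = F_x - E_y/2 = -9, [xy,x] = E_y/2 = 15/2, [xy,y] = G_x/2 = -3/4, [yy,x] = F_y - G_x/2 = 9/2, [yy,y] = G_y/2 = 25/12
Gamma^x_ij = (G*[ij,x] - F*[ij,y])/(EG - F^2), Gamma^y_ij = (E*[ij,y] - F*[ij,x])/(EG - F^2)
Gamma_xxx = 2592/1109, Gamma_xxy = 2166/1109, Gamma_xyy = 570/1109, Gamma_yxx = -5328/1109, Gamma_yxy = -2604/1109, Gamma_yyy = -188/3327
X = (0, -2/3), Y = (1, -5/2) at the point


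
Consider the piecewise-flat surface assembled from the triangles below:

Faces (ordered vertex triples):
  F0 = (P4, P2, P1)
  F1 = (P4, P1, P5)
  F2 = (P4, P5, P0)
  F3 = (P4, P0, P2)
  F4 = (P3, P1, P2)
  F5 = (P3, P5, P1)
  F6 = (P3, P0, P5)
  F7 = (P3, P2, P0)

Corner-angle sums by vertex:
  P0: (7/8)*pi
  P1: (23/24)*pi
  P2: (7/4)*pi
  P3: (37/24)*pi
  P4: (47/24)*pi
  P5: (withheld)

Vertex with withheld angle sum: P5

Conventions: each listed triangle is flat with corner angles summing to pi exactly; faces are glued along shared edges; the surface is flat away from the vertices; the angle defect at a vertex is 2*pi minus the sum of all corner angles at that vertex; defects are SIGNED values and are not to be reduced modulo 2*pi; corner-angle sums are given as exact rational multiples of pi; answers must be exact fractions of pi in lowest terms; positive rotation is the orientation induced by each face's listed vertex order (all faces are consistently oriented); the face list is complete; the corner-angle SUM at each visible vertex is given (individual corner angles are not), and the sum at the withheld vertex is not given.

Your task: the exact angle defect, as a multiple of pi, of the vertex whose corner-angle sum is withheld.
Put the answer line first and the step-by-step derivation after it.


Answer: defect(P5) = (13/12)*pi

V = 6, E = 12, F = 8; chi = V - E + F = 2
Gauss-Bonnet: total defect = 2*pi*chi = 4*pi; visible defects sum to (35/12)*pi


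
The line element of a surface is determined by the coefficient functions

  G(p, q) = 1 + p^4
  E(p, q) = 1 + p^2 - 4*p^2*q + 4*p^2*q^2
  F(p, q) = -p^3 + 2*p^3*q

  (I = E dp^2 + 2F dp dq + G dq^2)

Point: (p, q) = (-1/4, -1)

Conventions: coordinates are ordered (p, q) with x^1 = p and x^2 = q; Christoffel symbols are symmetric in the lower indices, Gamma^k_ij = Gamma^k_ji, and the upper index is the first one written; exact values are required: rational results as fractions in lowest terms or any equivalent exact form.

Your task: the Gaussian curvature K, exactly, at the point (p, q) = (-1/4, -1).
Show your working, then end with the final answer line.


E = 25/16, F = 3/64, G = 257/256, EG - F^2 = 401/256 at the point
E_p = -9/2, E_q = -3/4, F_p = -9/16, F_q = -1/32, G_p = -1/16, G_q = 0
E_qq = 1/2, F_pq = 3/8, G_pp = 3/4
By Brioschi, K is (det M1 - det M2) divided by (EG - F^2) squared.
M1 = [[-E_qq/2 + F_pq - G_pp/2, E_p/2, F_p - E_q/2], [F_q - G_p/2, E, F], [G_q/2, F, G]] = [[-1/4, -9/4, -3/16], [0, 25/16, 3/64], [0, 3/64, 257/256]]; det M1 = -401/1024
M2 = [[0, E_q/2, G_p/2], [E_q/2, E, F], [G_p/2, F, G]] = [[0, -3/8, -1/32], [-3/8, 25/16, 3/64], [-1/32, 3/64, 257/256]]; det M2 = -145/1024
det M1 - det M2 = -1/4; K = -1/4 / (401/256)^2 = -16384/160801

Answer: K = -16384/160801


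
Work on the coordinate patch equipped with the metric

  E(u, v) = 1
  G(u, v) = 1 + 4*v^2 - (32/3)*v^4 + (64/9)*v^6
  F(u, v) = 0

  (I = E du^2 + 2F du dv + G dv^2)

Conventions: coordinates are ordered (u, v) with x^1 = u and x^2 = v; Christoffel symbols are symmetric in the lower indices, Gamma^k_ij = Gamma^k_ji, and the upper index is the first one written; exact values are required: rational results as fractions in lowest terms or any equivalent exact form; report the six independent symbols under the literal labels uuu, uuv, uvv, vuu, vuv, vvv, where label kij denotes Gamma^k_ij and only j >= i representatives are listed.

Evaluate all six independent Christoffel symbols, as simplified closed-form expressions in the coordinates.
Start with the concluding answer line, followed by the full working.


Answer: Gamma_uuu = 0, Gamma_uuv = 0, Gamma_uvv = 0, Gamma_vuu = 0, Gamma_vuv = 0, Gamma_vvv = (192*v^5 - 192*v^3 + 36*v)/(64*v^6 - 96*v^4 + 36*v^2 + 9)

E = 1; F = 0; G = 1 + 4*v^2 - (32/3)*v^4 + (64/9)*v^6
Gamma^k_ij = (1/2) g^{kl} (d_i g_jl + d_j g_il - d_l g_ij), with g^inv = (1/(EG-F^2)) [[G, -F], [-F, E]]
first partials: E_u = 0, E_v = 0, F_u = 0, F_v = 0, G_u = 0, G_v = 8*v - (128/3)*v^3 + (128/3)*v^5
D = EG - F^2 = 1 + 4*v^2 - (32/3)*v^4 + (64/9)*v^6
expanded: Gamma^u_uu = (G E_u - 2F F_u + F E_v)/(2D), Gamma^u_uv = (G E_v - F G_u)/(2D), Gamma^u_vv = (2G F_v - G G_u - F G_v)/(2D), Gamma^v_uu = (2E F_u - E E_v - F E_u)/(2D), Gamma^v_uv = (E G_u - F E_v)/(2D), Gamma^v_vv = (E G_v - 2F F_v + F G_u)/(2D); substitute and cancel common factors


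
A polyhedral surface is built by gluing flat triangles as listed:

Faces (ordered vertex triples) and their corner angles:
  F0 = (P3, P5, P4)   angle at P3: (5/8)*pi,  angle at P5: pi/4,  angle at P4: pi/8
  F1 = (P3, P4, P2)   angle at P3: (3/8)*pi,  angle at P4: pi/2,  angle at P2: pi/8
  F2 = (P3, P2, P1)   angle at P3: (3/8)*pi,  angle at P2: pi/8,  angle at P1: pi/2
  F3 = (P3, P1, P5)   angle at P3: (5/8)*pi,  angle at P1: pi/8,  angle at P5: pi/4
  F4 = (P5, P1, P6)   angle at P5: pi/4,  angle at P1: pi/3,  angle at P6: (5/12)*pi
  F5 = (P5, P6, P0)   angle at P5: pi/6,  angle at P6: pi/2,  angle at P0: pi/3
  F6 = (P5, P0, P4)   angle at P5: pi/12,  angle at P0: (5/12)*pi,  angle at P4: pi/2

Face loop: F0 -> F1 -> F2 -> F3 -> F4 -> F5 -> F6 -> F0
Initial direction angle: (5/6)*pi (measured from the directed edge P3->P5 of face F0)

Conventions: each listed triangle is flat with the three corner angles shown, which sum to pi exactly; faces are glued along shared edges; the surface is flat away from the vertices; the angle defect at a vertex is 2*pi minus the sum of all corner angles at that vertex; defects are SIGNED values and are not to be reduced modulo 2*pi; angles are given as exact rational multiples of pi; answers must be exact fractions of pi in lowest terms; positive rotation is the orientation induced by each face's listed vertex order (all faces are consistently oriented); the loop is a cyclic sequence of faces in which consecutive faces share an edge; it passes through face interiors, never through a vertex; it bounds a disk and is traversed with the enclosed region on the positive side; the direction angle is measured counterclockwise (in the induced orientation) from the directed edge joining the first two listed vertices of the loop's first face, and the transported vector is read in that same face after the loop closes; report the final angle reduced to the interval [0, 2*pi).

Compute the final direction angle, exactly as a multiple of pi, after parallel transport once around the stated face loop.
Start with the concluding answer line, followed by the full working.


Answer: final direction angle = (11/6)*pi

enclosed vertex P3: corner angles sum to 2*pi, defect = 2*pi - 2*pi = 0
enclosed vertex P5: corner angles sum to pi, defect = 2*pi - pi = pi
summing the enclosed defects onto the initial angle, mod 2*pi in the induced orientation:
final angle = (5/6)*pi + pi = (11/6)*pi (mod 2*pi)


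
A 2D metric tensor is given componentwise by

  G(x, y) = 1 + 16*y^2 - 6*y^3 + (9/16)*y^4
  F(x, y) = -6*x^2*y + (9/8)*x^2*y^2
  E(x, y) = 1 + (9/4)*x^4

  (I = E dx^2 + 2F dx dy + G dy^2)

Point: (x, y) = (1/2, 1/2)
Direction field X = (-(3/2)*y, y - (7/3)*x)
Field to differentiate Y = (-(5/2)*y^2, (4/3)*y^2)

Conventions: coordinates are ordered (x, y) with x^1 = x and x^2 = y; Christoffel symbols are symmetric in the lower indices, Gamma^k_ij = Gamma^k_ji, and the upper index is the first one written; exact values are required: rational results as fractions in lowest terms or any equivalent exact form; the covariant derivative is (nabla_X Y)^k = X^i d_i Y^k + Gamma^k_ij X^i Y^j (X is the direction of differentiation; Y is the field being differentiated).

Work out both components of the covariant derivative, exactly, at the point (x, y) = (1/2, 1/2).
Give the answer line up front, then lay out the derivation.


Answer: (nabla_X Y)^x = 12151/6798, (nabla_X Y)^y = -60065/40788

E = 73/64, F = -87/128, G = 1097/256 at the point
E_x = 9/8, E_y = 0, F_x = -87/32, F_y = -39/32, G_x = 0, G_y = 377/32
EG - F^2 = 1133/256;  g^inv = (256/1133) * [[1097/256, 87/128], [87/128, 73/64]]
first-kind symbols [ij,l] = (1/2)(d_i g_jl + d_j g_il - d_l g_ij): [xx,x] = E_x/2 = 9/16, [xx,y] = F_x - E_y/2 = -87/32, [xy,x] = E_y/2 = 0, [xy,y] = G_x/2 = 0, [yy,x] = F_y - G_x/2 = -39/32, [yy,y] = G_y/2 = 377/64
Gamma^x_ij = (G*[ij,x] - F*[ij,y])/(EG - F^2), Gamma^y_ij = (E*[ij,y] - F*[ij,x])/(EG - F^2)
Gamma_xxx = 144/1133, Gamma_xxy = 0, Gamma_xyy = -312/1133, Gamma_yxx = -696/1133, Gamma_yxy = 0, Gamma_yyy = 1508/1133
X = (-3/4, -2/3), Y = (-5/8, 1/3) at the point


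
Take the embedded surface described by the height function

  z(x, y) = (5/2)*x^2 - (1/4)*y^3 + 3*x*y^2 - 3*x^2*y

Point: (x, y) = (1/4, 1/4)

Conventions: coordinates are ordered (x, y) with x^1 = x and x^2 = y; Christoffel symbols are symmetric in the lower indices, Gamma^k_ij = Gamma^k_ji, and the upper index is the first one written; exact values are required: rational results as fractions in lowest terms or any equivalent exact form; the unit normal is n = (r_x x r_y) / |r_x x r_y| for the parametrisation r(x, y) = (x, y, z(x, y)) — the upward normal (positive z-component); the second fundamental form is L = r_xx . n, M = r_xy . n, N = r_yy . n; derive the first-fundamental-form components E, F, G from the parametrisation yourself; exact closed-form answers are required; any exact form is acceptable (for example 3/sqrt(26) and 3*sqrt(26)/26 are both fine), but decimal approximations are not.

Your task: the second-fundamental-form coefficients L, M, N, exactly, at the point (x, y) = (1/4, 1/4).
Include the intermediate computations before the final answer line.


z_x = 17/16, z_y = 9/64, z_xx = 7/2, z_xy = 0, z_yy = 9/8
E = 545/256, F = 153/1024, G = 4177/4096; answer radicand W^2 = 8801/4096
unnormalised second-form numerators: l = 7/2, m = 0, n = 9/8; L = l/sqrt(8801/4096), and similarly M = m/sqrt(W^2), N = n/sqrt(W^2)

Answer: L = 224*sqrt(8801)/8801, M = 0, N = 72*sqrt(8801)/8801


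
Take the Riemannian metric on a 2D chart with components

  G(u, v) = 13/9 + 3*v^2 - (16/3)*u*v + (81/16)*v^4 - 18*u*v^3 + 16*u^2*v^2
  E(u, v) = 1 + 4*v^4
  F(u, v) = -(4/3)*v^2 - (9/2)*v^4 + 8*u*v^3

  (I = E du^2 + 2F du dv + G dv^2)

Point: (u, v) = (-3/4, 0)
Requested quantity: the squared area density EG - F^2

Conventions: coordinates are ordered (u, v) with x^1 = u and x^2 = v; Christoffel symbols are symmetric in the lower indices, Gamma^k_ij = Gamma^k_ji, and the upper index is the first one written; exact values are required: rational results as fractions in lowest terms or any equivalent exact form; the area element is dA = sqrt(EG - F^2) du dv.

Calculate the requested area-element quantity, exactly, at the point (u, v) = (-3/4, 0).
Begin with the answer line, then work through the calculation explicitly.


Answer: EG - F^2 = 13/9

E = 1, F = 0, G = 13/9; EG - F^2 = 13/9


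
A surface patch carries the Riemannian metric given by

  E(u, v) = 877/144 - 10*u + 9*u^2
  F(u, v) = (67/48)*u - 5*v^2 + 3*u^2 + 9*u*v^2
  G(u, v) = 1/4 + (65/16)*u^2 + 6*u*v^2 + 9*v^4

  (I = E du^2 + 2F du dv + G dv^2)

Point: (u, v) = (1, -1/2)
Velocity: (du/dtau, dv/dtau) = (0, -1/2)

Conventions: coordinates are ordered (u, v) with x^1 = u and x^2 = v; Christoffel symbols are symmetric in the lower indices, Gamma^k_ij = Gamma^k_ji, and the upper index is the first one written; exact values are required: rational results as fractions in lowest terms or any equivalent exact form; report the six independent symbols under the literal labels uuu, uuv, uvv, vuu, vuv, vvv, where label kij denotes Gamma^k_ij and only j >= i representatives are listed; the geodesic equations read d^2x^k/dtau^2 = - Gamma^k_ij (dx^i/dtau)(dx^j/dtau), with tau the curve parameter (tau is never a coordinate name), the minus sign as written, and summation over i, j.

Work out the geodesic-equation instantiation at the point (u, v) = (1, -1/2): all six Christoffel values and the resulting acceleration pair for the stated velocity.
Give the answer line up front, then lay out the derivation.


Answer: Gamma_uuu = -12233/1537, Gamma_uuv = -59829/7685, Gamma_uvv = -12834/1537, Gamma_vuu = 38039/4611, Gamma_vuv = 56441/7685, Gamma_vvv = 9597/1537; accelerations (d^2u/dtau^2, d^2v/dtau^2) = (6417/3074, -9597/6148)

E = 733/144, F = 259/48, G = 51/8 at the point
E_u = 8, E_v = 0, F_u = 463/48, F_v = -4, G_u = 77/8, G_v = -21/2
EG - F^2 = 7685/2304;  g^inv = (2304/7685) * [[51/8, -259/48], [-259/48, 733/144]]
first-kind symbols [ij,l] = (1/2)(d_i g_jl + d_j g_il - d_l g_ij): [uu,u] = E_u/2 = 4, [uu,v] = F_u - E_v/2 = 463/48, [uv,u] = E_v/2 = 0, [uv,v] = G_u/2 = 77/16, [vv,u] = F_v - G_u/2 = -141/16, [vv,v] = G_v/2 = -21/4
Gamma^u_ij = (G*[ij,u] - F*[ij,v])/(EG - F^2), Gamma^v_ij = (E*[ij,v] - F*[ij,u])/(EG - F^2)
Gamma_uuu = -12233/1537, Gamma_uuv = -59829/7685, Gamma_uvv = -12834/1537, Gamma_vuu = 38039/4611, Gamma_vuv = 56441/7685, Gamma_vvv = 9597/1537
d^2u/dtau^2 = -(Gamma_uuu*(0)^2 + 2*Gamma_uuv*(0)*(-1/2) + Gamma_uvv*(-1/2)^2) = 6417/3074
d^2v/dtau^2 = -(Gamma_vuu*(0)^2 + 2*Gamma_vuv*(0)*(-1/2) + Gamma_vvv*(-1/2)^2) = -9597/6148


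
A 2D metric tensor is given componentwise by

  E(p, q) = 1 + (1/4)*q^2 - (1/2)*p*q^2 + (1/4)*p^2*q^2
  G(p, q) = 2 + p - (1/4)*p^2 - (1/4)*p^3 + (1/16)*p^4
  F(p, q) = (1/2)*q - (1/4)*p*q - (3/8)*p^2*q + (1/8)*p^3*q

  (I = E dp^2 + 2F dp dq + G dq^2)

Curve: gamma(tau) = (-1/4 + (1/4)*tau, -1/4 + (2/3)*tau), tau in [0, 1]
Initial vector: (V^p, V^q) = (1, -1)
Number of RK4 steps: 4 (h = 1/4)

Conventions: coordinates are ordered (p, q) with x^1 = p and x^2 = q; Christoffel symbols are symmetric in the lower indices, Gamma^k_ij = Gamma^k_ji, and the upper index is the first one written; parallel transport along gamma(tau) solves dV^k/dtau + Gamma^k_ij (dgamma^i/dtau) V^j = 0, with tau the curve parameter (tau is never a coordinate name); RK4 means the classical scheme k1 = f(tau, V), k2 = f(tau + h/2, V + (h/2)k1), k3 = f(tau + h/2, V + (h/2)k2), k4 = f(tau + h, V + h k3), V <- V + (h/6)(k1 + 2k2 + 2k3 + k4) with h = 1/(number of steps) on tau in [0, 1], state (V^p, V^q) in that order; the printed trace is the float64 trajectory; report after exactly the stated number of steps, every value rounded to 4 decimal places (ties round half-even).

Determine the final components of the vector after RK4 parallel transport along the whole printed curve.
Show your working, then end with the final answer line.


gamma'(tau) = (1/4, 2/3); f(tau, V)^k = -Gamma^k_ij(gamma(tau)) gamma'^i(tau) V^j; h = 1/4; intermediate values shown to 6 dp
curve data and Christoffel symbols at the stage parameters:
  tau = 0.000000: gamma = (-0.250000, -0.250000), gamma' = (0.250000, 0.666667); Gamma_ppp = -0.011079, Gamma_ppq = -0.055394, Gamma_pqq = 0.000000, Gamma_qpp = 0.060933, Gamma_qpq = 0.304667, Gamma_qqq = 0.000000
  tau = 0.125000: gamma = (-0.218750, -0.166667), gamma' = (0.250000, 0.666667); Gamma_ppp = -0.004748, Gamma_ppq = -0.034723, Gamma_pqq = 0.000000, Gamma_qpp = 0.041081, Gamma_qpq = 0.300407, Gamma_qqq = 0.000000
  tau = 0.250000: gamma = (-0.187500, -0.083333), gamma' = (0.250000, 0.666667); Gamma_ppp = -0.001140, Gamma_ppq = -0.016250, Gamma_pqq = 0.000000, Gamma_qpp = 0.020684, Gamma_qpq = 0.294746, Gamma_qqq = 0.000000
  tau = 0.375000: gamma = (-0.156250, 0.000000), gamma' = (0.250000, 0.666667); Gamma_ppp = 0.000000, Gamma_ppq = 0.000000, Gamma_pqq = 0.000000, Gamma_qpp = 0.000000, Gamma_qpq = 0.287947, Gamma_qqq = 0.000000
  tau = 0.500000: gamma = (-0.125000, 0.083333), gamma' = (0.250000, 0.666667); Gamma_ppp = -0.001042, Gamma_ppq = 0.014072, Gamma_pqq = 0.000000, Gamma_qpp = -0.020760, Gamma_qpq = 0.280258, Gamma_qqq = 0.000000
  tau = 0.625000: gamma = (-0.093750, 0.166667), gamma' = (0.250000, 0.666667); Gamma_ppp = -0.003971, Gamma_ppq = 0.026062, Gamma_pqq = 0.000000, Gamma_qpp = -0.041433, Gamma_qpq = 0.271905, Gamma_qqq = 0.000000
  tau = 0.750000: gamma = (-0.062500, 0.250000), gamma' = (0.250000, 0.666667); Gamma_ppp = -0.008495, Gamma_ppq = 0.036105, Gamma_pqq = 0.000000, Gamma_qpp = -0.061903, Gamma_qpq = 0.263086, Gamma_qqq = 0.000000
  tau = 0.875000: gamma = (-0.031250, 0.333333), gamma' = (0.250000, 0.666667); Gamma_ppp = -0.014337, Gamma_ppq = 0.044355, Gamma_pqq = 0.000000, Gamma_qpp = -0.082091, Gamma_qpq = 0.253968, Gamma_qqq = 0.000000
  tau = 1.000000: gamma = (0.000000, 0.416667), gamma' = (0.250000, 0.666667); Gamma_ppp = -0.021240, Gamma_ppq = 0.050977, Gamma_pqq = 0.000000, Gamma_qpp = -0.101954, Gamma_qpq = 0.244690, Gamma_qqq = 0.000000
step 0: V^p = 1.0000, V^q = -1.0000
step 1: k1 = (0.025851, -0.142178), k2 = (0.015580, -0.134786), k3 = (0.015556, -0.134585), k4 = (0.006963, -0.126287); V <- V + (h/6)(k1 + 2k2 + 2k3 + k4): V^p = 1.0040, V^q = -1.0336
step 2: k1 = (0.006963, -0.126303), k2 = (0.000000, -0.117348), k3 = (0.000000, -0.117261), k4 = (-0.005417, -0.107894); V <- V + (h/6)(k1 + 2k2 + 2k3 + k4): V^p = 1.0040, V^q = -1.0629
step 3: k1 = (-0.005418, -0.107906), k2 = (-0.009423, -0.098313), k3 = (-0.009423, -0.098309), k4 = (-0.012167, -0.088654); V <- V + (h/6)(k1 + 2k2 + 2k3 + k4): V^p = 1.0017, V^q = -1.0875
step 4: k1 = (-0.012168, -0.088663), k2 = (-0.013809, -0.079067), k3 = (-0.013817, -0.079113), k4 = (-0.014513, -0.069664); V <- V + (h/6)(k1 + 2k2 + 2k3 + k4): V^p = 0.9983, V^q = -1.1073

Answer: V^p = 0.9983, V^q = -1.1073


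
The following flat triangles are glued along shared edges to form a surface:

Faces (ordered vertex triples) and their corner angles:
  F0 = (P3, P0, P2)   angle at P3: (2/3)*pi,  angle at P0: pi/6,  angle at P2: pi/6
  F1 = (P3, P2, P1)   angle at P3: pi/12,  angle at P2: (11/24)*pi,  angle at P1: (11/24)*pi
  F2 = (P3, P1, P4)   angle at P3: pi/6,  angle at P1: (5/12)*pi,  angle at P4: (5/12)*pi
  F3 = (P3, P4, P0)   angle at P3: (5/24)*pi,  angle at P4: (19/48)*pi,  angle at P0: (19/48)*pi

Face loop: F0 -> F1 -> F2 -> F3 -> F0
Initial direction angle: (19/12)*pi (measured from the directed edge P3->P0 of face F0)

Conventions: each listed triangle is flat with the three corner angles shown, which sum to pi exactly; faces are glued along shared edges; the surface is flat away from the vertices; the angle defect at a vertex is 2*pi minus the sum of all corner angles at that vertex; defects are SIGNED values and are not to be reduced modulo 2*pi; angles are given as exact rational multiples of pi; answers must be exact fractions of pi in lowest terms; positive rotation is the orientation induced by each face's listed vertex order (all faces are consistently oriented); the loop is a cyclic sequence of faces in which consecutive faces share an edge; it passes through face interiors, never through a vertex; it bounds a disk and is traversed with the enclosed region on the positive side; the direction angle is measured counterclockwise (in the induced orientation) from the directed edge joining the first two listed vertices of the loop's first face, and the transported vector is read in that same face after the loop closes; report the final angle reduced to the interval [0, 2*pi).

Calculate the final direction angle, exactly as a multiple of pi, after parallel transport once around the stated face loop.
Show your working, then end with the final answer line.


enclosed vertex P3: corner angles sum to (9/8)*pi, defect = 2*pi - (9/8)*pi = (7/8)*pi
summing the enclosed defects onto the initial angle, mod 2*pi in the induced orientation:
final angle = (19/12)*pi + (7/8)*pi = (11/24)*pi (mod 2*pi)

Answer: final direction angle = (11/24)*pi


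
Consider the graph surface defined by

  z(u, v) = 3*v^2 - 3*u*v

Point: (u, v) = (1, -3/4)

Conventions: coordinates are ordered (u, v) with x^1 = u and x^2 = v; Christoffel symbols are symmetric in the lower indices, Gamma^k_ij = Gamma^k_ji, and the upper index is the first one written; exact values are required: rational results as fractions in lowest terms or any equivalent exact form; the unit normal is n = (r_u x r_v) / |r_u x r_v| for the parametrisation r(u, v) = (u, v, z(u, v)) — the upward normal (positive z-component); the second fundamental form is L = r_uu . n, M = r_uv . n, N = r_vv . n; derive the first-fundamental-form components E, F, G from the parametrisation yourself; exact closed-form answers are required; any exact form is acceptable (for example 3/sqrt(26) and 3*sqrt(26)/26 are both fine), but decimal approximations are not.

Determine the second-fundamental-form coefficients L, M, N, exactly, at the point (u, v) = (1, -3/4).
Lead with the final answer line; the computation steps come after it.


Answer: L = 0, M = -12*sqrt(997)/997, N = 24*sqrt(997)/997

z_u = 9/4, z_v = -15/2, z_uu = 0, z_uv = -3, z_vv = 6
E = 97/16, F = -135/8, G = 229/4; answer radicand W^2 = 997/16
unnormalised second-form numerators: l = 0, m = -3, n = 6; L = l/sqrt(997/16), and similarly M = m/sqrt(W^2), N = n/sqrt(W^2)


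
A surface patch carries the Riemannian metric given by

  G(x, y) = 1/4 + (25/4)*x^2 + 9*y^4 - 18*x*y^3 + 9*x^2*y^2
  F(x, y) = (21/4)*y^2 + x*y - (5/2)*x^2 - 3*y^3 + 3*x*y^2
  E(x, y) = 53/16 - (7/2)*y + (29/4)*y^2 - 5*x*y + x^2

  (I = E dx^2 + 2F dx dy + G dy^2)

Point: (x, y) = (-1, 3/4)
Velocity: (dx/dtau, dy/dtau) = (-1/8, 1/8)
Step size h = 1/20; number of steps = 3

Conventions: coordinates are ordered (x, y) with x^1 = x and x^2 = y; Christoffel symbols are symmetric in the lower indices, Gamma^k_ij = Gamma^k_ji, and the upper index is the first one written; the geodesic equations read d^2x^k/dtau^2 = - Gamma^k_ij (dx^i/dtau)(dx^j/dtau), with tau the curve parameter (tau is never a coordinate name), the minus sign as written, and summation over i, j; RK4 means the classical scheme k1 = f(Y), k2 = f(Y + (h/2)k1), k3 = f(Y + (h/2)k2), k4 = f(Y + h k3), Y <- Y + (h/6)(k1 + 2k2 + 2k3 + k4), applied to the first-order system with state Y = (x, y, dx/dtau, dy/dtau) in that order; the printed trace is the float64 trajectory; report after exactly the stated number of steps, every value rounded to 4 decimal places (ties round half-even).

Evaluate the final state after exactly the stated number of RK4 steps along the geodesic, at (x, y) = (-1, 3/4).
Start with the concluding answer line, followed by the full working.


Answer: x = -1.0189, y = 0.7683, dx/dtau = -0.1264, dy/dtau = 0.1186

f(Y) = (dx/dtau, dy/dtau, -Gamma^x_ij Y'^i Y'^j, -Gamma^y_ij Y'^i Y'^j) with the Gammas evaluated at the stage position; h = 0.050000; intermediate values shown to 6 dp
step 0: x = -1.0000, y = 0.7500, dx/dtau = -0.1250, dy/dtau = 0.1250
step 1:
  k1: at (x, y) = (-1.000000, 0.750000), (dx/dtau, dy/dtau) = (-0.125000, 0.125000); Gamma_xxx = -0.297753, Gamma_xxy = 0.437805, Gamma_xyy = 1.857506, Gamma_yxx = 0.012830, Gamma_yxy = -0.622004, Gamma_yyy = 1.616447; k1 = (-0.125000, 0.125000, -0.010690, -0.044895)
  k2: at (x, y) = (-1.003125, 0.753125), (dx/dtau, dy/dtau) = (-0.125267, 0.123878); Gamma_xxx = -0.297225, Gamma_xxy = 0.437269, Gamma_xyy = 1.859478, Gamma_yxx = 0.012428, Gamma_yxy = -0.619258, Gamma_yyy = 1.614323; k2 = (-0.125267, 0.123878, -0.010300, -0.044187)
  k3: at (x, y) = (-1.003132, 0.753097), (dx/dtau, dy/dtau) = (-0.125258, 0.123895); Gamma_xxx = -0.297226, Gamma_xxy = 0.437262, Gamma_xyy = 1.859484, Gamma_yxx = 0.012432, Gamma_yxy = -0.619268, Gamma_yyy = 1.614336; k3 = (-0.125258, 0.123895, -0.010308, -0.044196)
  k4: at (x, y) = (-1.006263, 0.756195), (dx/dtau, dy/dtau) = (-0.125515, 0.122790); Gamma_xxx = -0.296697, Gamma_xxy = 0.436708, Gamma_xyy = 1.861468, Gamma_yxx = 0.012044, Gamma_yxy = -0.616556, Gamma_yyy = 1.612211; k4 = (-0.125515, 0.122790, -0.009931, -0.043503)
  Y <- Y + (h/6)(k1 + 2k2 + 2k3 + k4): x = -1.0063, y = 0.7562, dx/dtau = -0.1255, dy/dtau = 0.1228
step 2:
  k1: at (x, y) = (-1.006263, 0.756194), (dx/dtau, dy/dtau) = (-0.125515, 0.122790); Gamma_xxx = -0.296697, Gamma_xxy = 0.436708, Gamma_xyy = 1.861468, Gamma_yxx = 0.012044, Gamma_yxy = -0.616556, Gamma_yyy = 1.612211; k1 = (-0.125515, 0.122790, -0.009931, -0.043503)
  k2: at (x, y) = (-1.009401, 0.759264), (dx/dtau, dy/dtau) = (-0.125764, 0.121703); Gamma_xxx = -0.296167, Gamma_xxy = 0.436137, Gamma_xyy = 1.863463, Gamma_yxx = 0.011668, Gamma_yxy = -0.613877, Gamma_yyy = 1.610086; k2 = (-0.125764, 0.121703, -0.009566, -0.042824)
  k3: at (x, y) = (-1.009407, 0.759237), (dx/dtau, dy/dtau) = (-0.125754, 0.121720); Gamma_xxx = -0.296169, Gamma_xxy = 0.436131, Gamma_xyy = 1.863468, Gamma_yxx = 0.011672, Gamma_yxy = -0.613886, Gamma_yyy = 1.610099; k3 = (-0.125754, 0.121720, -0.009573, -0.042833)
  k4: at (x, y) = (-1.012551, 0.762280), (dx/dtau, dy/dtau) = (-0.125994, 0.120649); Gamma_xxx = -0.295639, Gamma_xxy = 0.435544, Gamma_xyy = 1.865472, Gamma_yxx = 0.011309, Gamma_yxy = -0.611238, Gamma_yyy = 1.607974; k4 = (-0.125994, 0.120649, -0.009219, -0.042168)
  Y <- Y + (h/6)(k1 + 2k2 + 2k3 + k4): x = -1.0126, y = 0.7623, dx/dtau = -0.1260, dy/dtau = 0.1206
step 3:
  k1: at (x, y) = (-1.012551, 0.762280), (dx/dtau, dy/dtau) = (-0.125994, 0.120649); Gamma_xxx = -0.295639, Gamma_xxy = 0.435544, Gamma_xyy = 1.865473, Gamma_yxx = 0.011309, Gamma_yxy = -0.611238, Gamma_yyy = 1.607974; k1 = (-0.125994, 0.120649, -0.009220, -0.042168)
  k2: at (x, y) = (-1.015701, 0.765296), (dx/dtau, dy/dtau) = (-0.126224, 0.119595); Gamma_xxx = -0.295108, Gamma_xxy = 0.434941, Gamma_xyy = 1.867487, Gamma_yxx = 0.010958, Gamma_yxy = -0.608623, Gamma_yyy = 1.605850; k2 = (-0.126224, 0.119595, -0.008877, -0.041518)
  k3: at (x, y) = (-1.015707, 0.765270), (dx/dtau, dy/dtau) = (-0.126216, 0.119611); Gamma_xxx = -0.295109, Gamma_xxy = 0.434936, Gamma_xyy = 1.867492, Gamma_yxx = 0.010961, Gamma_yxy = -0.608632, Gamma_yyy = 1.605862; k3 = (-0.126216, 0.119611, -0.008884, -0.041526)
  k4: at (x, y) = (-1.018862, 0.768261), (dx/dtau, dy/dtau) = (-0.126438, 0.118572); Gamma_xxx = -0.294578, Gamma_xxy = 0.434318, Gamma_xyy = 1.869515, Gamma_yxx = 0.010621, Gamma_yxy = -0.606047, Gamma_yyy = 1.603739; k4 = (-0.126438, 0.118572, -0.008552, -0.040889)
  Y <- Y + (h/6)(k1 + 2k2 + 2k3 + k4): x = -1.0189, y = 0.7683, dx/dtau = -0.1264, dy/dtau = 0.1186


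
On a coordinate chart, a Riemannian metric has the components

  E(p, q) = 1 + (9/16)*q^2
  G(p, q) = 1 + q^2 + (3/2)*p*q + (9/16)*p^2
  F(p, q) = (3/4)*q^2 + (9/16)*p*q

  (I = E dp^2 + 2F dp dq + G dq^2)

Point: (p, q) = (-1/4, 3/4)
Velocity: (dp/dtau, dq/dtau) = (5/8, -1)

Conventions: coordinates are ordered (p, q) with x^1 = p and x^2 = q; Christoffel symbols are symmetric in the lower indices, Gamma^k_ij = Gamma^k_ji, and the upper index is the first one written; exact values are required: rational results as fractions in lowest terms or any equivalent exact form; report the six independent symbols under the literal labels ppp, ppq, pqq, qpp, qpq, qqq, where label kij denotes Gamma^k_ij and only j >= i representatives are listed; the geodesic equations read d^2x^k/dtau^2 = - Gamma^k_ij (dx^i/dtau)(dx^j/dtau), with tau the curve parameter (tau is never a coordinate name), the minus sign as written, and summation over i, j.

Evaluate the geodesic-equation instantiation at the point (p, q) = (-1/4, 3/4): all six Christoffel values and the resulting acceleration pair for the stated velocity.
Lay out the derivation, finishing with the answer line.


E = 337/256, F = 81/256, G = 337/256 at the point
E_p = 0, E_q = 27/32, F_p = 27/64, F_q = 63/64, G_p = 27/32, G_q = 9/8
EG - F^2 = 209/128;  g^inv = (128/209) * [[337/256, -81/256], [-81/256, 337/256]]
first-kind symbols [ij,l] = (1/2)(d_i g_jl + d_j g_il - d_l g_ij): [pp,p] = E_p/2 = 0, [pp,q] = F_p - E_q/2 = 0, [pq,p] = E_q/2 = 27/64, [pq,q] = G_p/2 = 27/64, [qq,p] = F_q - G_p/2 = 9/16, [qq,q] = G_q/2 = 9/16
Gamma^p_ij = (G*[ij,p] - F*[ij,q])/(EG - F^2), Gamma^q_ij = (E*[ij,q] - F*[ij,p])/(EG - F^2)
Gamma_ppp = 0, Gamma_ppq = 54/209, Gamma_pqq = 72/209, Gamma_qpp = 0, Gamma_qpq = 54/209, Gamma_qqq = 72/209
d^2p/dtau^2 = -(Gamma_ppp*(5/8)^2 + 2*Gamma_ppq*(5/8)*(-1) + Gamma_pqq*(-1)^2) = -9/418
d^2q/dtau^2 = -(Gamma_qpp*(5/8)^2 + 2*Gamma_qpq*(5/8)*(-1) + Gamma_qqq*(-1)^2) = -9/418

Answer: Gamma_ppp = 0, Gamma_ppq = 54/209, Gamma_pqq = 72/209, Gamma_qpp = 0, Gamma_qpq = 54/209, Gamma_qqq = 72/209; accelerations (d^2p/dtau^2, d^2q/dtau^2) = (-9/418, -9/418)


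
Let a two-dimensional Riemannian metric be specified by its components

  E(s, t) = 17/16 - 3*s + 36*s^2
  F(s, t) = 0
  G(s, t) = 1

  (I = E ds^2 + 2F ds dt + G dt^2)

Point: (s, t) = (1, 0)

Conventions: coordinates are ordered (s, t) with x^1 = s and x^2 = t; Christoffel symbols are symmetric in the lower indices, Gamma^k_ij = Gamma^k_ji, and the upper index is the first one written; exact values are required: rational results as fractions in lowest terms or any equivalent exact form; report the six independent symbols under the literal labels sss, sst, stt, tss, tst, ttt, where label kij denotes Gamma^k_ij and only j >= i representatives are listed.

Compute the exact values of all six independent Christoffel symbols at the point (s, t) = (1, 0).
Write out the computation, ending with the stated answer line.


E = 545/16, F = 0, G = 1 at the point
E_s = 69, E_t = 0, F_s = 0, F_t = 0, G_s = 0, G_t = 0
EG - F^2 = 545/16;  g^inv = (16/545) * [[1, 0], [0, 545/16]]
first-kind symbols [ij,l] = (1/2)(d_i g_jl + d_j g_il - d_l g_ij): [ss,s] = E_s/2 = 69/2, [ss,t] = F_s - E_t/2 = 0, [st,s] = E_t/2 = 0, [st,t] = G_s/2 = 0, [tt,s] = F_t - G_s/2 = 0, [tt,t] = G_t/2 = 0
Gamma^s_ij = (G*[ij,s] - F*[ij,t])/(EG - F^2), Gamma^t_ij = (E*[ij,t] - F*[ij,s])/(EG - F^2)

Answer: Gamma_sss = 552/545, Gamma_sst = 0, Gamma_stt = 0, Gamma_tss = 0, Gamma_tst = 0, Gamma_ttt = 0


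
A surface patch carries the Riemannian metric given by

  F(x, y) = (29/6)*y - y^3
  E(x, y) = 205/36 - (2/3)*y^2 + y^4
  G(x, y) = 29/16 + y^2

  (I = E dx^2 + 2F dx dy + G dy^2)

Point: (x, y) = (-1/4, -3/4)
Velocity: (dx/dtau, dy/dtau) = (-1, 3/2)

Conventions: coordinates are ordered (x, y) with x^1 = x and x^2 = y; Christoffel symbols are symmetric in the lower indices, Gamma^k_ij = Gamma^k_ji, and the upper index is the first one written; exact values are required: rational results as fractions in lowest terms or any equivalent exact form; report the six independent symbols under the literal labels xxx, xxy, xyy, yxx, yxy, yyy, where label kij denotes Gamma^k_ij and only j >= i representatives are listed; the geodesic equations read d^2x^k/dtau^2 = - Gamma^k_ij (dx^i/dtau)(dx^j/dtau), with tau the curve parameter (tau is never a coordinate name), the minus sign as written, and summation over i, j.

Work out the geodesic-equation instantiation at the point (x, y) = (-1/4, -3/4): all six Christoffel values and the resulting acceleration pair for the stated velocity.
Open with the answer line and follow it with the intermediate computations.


Answer: Gamma_xxx = 8118/23041, Gamma_xxy = -30096/115205, Gamma_xyy = 186864/115205, Gamma_yxx = 28567/46082, Gamma_yxy = -8118/23041, Gamma_yyy = 43128/23041; accelerations (d^2x/dtau^2, d^2y/dtau^2) = (-551322/115205, -271351/46082)

E = 12985/2304, F = -205/64, G = 19/8 at the point
E_x = 0, E_y = -11/16, F_x = 0, F_y = 151/48, G_x = 0, G_y = -3/2
EG - F^2 = 115205/36864;  g^inv = (36864/115205) * [[19/8, 205/64], [205/64, 12985/2304]]
first-kind symbols [ij,l] = (1/2)(d_i g_jl + d_j g_il - d_l g_ij): [xx,x] = E_x/2 = 0, [xx,y] = F_x - E_y/2 = 11/32, [xy,x] = E_y/2 = -11/32, [xy,y] = G_x/2 = 0, [yy,x] = F_y - G_x/2 = 151/48, [yy,y] = G_y/2 = -3/4
Gamma^x_ij = (G*[ij,x] - F*[ij,y])/(EG - F^2), Gamma^y_ij = (E*[ij,y] - F*[ij,x])/(EG - F^2)
Gamma_xxx = 8118/23041, Gamma_xxy = -30096/115205, Gamma_xyy = 186864/115205, Gamma_yxx = 28567/46082, Gamma_yxy = -8118/23041, Gamma_yyy = 43128/23041
d^2x/dtau^2 = -(Gamma_xxx*(-1)^2 + 2*Gamma_xxy*(-1)*(3/2) + Gamma_xyy*(3/2)^2) = -551322/115205
d^2y/dtau^2 = -(Gamma_yxx*(-1)^2 + 2*Gamma_yxy*(-1)*(3/2) + Gamma_yyy*(3/2)^2) = -271351/46082


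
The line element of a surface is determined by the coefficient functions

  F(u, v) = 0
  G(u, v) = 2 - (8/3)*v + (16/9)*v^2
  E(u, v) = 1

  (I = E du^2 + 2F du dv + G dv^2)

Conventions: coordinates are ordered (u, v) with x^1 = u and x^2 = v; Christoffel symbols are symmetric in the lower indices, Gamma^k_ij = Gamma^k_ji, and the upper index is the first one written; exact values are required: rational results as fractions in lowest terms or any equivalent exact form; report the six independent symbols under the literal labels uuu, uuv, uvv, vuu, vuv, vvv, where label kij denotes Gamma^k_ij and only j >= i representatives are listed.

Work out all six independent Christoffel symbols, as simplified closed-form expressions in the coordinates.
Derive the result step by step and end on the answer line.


E = 1; F = 0; G = 2 - (8/3)*v + (16/9)*v^2
Gamma^k_ij = (1/2) g^{kl} (d_i g_jl + d_j g_il - d_l g_ij), with g^inv = (1/(EG-F^2)) [[G, -F], [-F, E]]
first partials: E_u = 0, E_v = 0, F_u = 0, F_v = 0, G_u = 0, G_v = -8/3 + (32/9)*v
D = EG - F^2 = 2 - (8/3)*v + (16/9)*v^2
expanded: Gamma^u_uu = (G E_u - 2F F_u + F E_v)/(2D), Gamma^u_uv = (G E_v - F G_u)/(2D), Gamma^u_vv = (2G F_v - G G_u - F G_v)/(2D), Gamma^v_uu = (2E F_u - E E_v - F E_u)/(2D), Gamma^v_uv = (E G_u - F E_v)/(2D), Gamma^v_vv = (E G_v - 2F F_v + F G_u)/(2D); substitute and cancel common factors

Answer: Gamma_uuu = 0, Gamma_uuv = 0, Gamma_uvv = 0, Gamma_vuu = 0, Gamma_vuv = 0, Gamma_vvv = (8*v - 6)/(8*v^2 - 12*v + 9)


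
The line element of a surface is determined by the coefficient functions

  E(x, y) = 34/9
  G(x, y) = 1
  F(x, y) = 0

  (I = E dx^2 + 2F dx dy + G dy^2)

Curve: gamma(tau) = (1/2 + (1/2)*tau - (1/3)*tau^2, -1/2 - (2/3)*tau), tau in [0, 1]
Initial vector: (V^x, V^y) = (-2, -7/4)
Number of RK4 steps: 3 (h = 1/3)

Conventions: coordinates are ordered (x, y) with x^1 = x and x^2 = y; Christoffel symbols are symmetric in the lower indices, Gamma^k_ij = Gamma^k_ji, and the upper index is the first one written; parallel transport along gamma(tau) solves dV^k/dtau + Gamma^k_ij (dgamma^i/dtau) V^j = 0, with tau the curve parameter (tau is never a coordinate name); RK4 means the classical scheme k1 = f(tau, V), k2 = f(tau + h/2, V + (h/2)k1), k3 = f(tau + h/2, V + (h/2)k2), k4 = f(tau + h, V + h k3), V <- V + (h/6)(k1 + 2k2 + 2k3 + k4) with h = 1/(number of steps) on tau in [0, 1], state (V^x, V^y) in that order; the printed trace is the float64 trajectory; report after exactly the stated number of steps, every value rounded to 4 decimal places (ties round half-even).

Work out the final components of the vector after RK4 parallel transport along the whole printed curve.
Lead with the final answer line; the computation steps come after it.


Answer: V^x = -2.0000, V^y = -1.7500

gamma'(tau) = (1/2 - (2/3)*tau, -2/3); f(tau, V)^k = -Gamma^k_ij(gamma(tau)) gamma'^i(tau) V^j; h = 1/3; intermediate values shown to 6 dp
curve data and Christoffel symbols at the stage parameters:
  tau = 0.000000: gamma = (0.500000, -0.500000), gamma' = (0.500000, -0.666667); Gamma_xxx = 0.000000, Gamma_xxy = 0.000000, Gamma_xyy = 0.000000, Gamma_yxx = 0.000000, Gamma_yxy = 0.000000, Gamma_yyy = 0.000000
  tau = 0.166667: gamma = (0.574074, -0.611111), gamma' = (0.388889, -0.666667); Gamma_xxx = 0.000000, Gamma_xxy = 0.000000, Gamma_xyy = 0.000000, Gamma_yxx = 0.000000, Gamma_yxy = 0.000000, Gamma_yyy = 0.000000
  tau = 0.333333: gamma = (0.629630, -0.722222), gamma' = (0.277778, -0.666667); Gamma_xxx = 0.000000, Gamma_xxy = 0.000000, Gamma_xyy = 0.000000, Gamma_yxx = 0.000000, Gamma_yxy = 0.000000, Gamma_yyy = 0.000000
  tau = 0.500000: gamma = (0.666667, -0.833333), gamma' = (0.166667, -0.666667); Gamma_xxx = 0.000000, Gamma_xxy = 0.000000, Gamma_xyy = 0.000000, Gamma_yxx = 0.000000, Gamma_yxy = 0.000000, Gamma_yyy = 0.000000
  tau = 0.666667: gamma = (0.685185, -0.944444), gamma' = (0.055556, -0.666667); Gamma_xxx = 0.000000, Gamma_xxy = 0.000000, Gamma_xyy = 0.000000, Gamma_yxx = 0.000000, Gamma_yxy = 0.000000, Gamma_yyy = 0.000000
  tau = 0.833333: gamma = (0.685185, -1.055556), gamma' = (-0.055556, -0.666667); Gamma_xxx = 0.000000, Gamma_xxy = 0.000000, Gamma_xyy = 0.000000, Gamma_yxx = 0.000000, Gamma_yxy = 0.000000, Gamma_yyy = 0.000000
  tau = 1.000000: gamma = (0.666667, -1.166667), gamma' = (-0.166667, -0.666667); Gamma_xxx = 0.000000, Gamma_xxy = 0.000000, Gamma_xyy = 0.000000, Gamma_yxx = 0.000000, Gamma_yxy = 0.000000, Gamma_yyy = 0.000000
step 0: V^x = -2.0000, V^y = -1.7500
step 1: k1 = (0.000000, 0.000000), k2 = (0.000000, 0.000000), k3 = (0.000000, 0.000000), k4 = (0.000000, 0.000000); V <- V + (h/6)(k1 + 2k2 + 2k3 + k4): V^x = -2.0000, V^y = -1.7500
step 2: k1 = (0.000000, 0.000000), k2 = (0.000000, 0.000000), k3 = (0.000000, 0.000000), k4 = (0.000000, 0.000000); V <- V + (h/6)(k1 + 2k2 + 2k3 + k4): V^x = -2.0000, V^y = -1.7500
step 3: k1 = (0.000000, 0.000000), k2 = (0.000000, 0.000000), k3 = (0.000000, 0.000000), k4 = (0.000000, 0.000000); V <- V + (h/6)(k1 + 2k2 + 2k3 + k4): V^x = -2.0000, V^y = -1.7500


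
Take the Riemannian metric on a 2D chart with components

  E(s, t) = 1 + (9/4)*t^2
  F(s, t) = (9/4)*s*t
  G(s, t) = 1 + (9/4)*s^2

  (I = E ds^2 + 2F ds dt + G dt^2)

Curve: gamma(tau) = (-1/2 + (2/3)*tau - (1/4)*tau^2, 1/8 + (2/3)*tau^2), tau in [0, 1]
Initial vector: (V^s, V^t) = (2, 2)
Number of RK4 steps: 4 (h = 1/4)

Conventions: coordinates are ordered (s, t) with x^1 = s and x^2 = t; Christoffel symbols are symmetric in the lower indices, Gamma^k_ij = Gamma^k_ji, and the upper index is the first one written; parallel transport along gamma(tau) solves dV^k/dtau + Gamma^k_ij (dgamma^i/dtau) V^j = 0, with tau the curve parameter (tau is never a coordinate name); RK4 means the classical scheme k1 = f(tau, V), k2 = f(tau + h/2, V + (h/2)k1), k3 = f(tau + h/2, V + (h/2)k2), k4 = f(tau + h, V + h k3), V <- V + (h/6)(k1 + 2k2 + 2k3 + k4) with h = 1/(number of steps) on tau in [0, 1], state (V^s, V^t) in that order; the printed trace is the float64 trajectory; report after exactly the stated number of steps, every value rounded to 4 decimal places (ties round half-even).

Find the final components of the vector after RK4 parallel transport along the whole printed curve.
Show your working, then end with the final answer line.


gamma'(tau) = (2/3 - (1/2)*tau, (4/3)*tau); f(tau, V)^k = -Gamma^k_ij(gamma(tau)) gamma'^i(tau) V^j; h = 1/4; intermediate values shown to 6 dp
curve data and Christoffel symbols at the stage parameters:
  tau = 0.000000: gamma = (-0.500000, 0.125000), gamma' = (0.666667, 0.000000); Gamma_sss = 0.000000, Gamma_sst = 0.176039, Gamma_stt = 0.000000, Gamma_tss = 0.000000, Gamma_tst = -0.704156, Gamma_ttt = 0.000000
  tau = 0.125000: gamma = (-0.420573, 0.135417), gamma' = (0.604167, 0.166667); Gamma_sss = 0.000000, Gamma_sst = 0.211700, Gamma_stt = 0.000000, Gamma_tss = 0.000000, Gamma_tst = -0.657491, Gamma_ttt = 0.000000
  tau = 0.250000: gamma = (-0.348958, 0.166667), gamma' = (0.541667, 0.333333); Gamma_sss = 0.000000, Gamma_sst = 0.280586, Gamma_stt = 0.000000, Gamma_tss = 0.000000, Gamma_tst = -0.587478, Gamma_ttt = 0.000000
  tau = 0.375000: gamma = (-0.285156, 0.218750), gamma' = (0.479167, 0.500000); Gamma_sss = 0.000000, Gamma_sst = 0.381357, Gamma_stt = 0.000000, Gamma_tss = 0.000000, Gamma_tst = -0.497126, Gamma_ttt = 0.000000
  tau = 0.500000: gamma = (-0.229167, 0.291667), gamma' = (0.416667, 0.666667); Gamma_sss = 0.000000, Gamma_sst = 0.501119, Gamma_stt = 0.000000, Gamma_tss = 0.000000, Gamma_tst = -0.393736, Gamma_ttt = 0.000000
  tau = 0.625000: gamma = (-0.180990, 0.385417), gamma' = (0.354167, 0.833333); Gamma_sss = 0.000000, Gamma_sst = 0.615930, Gamma_stt = 0.000000, Gamma_tss = 0.000000, Gamma_tst = -0.289237, Gamma_ttt = 0.000000
  tau = 0.750000: gamma = (-0.140625, 0.500000), gamma' = (0.291667, 1.000000); Gamma_sss = 0.000000, Gamma_sst = 0.700065, Gamma_stt = 0.000000, Gamma_tss = 0.000000, Gamma_tst = -0.196893, Gamma_ttt = 0.000000
  tau = 0.875000: gamma = (-0.108073, 0.635417), gamma' = (0.229167, 1.166667); Gamma_sss = 0.000000, Gamma_sst = 0.738961, Gamma_stt = 0.000000, Gamma_tss = 0.000000, Gamma_tst = -0.125684, Gamma_ttt = 0.000000
  tau = 1.000000: gamma = (-0.083333, 0.791667), gamma' = (0.166667, 1.333333); Gamma_sss = 0.000000, Gamma_sst = 0.734300, Gamma_stt = 0.000000, Gamma_tss = 0.000000, Gamma_tst = -0.077295, Gamma_ttt = 0.000000
step 0: V^s = 2.0000, V^t = 2.0000
step 1: k1 = (-0.234719, 0.938875), k2 = (-0.340346, 1.057035), k3 = (-0.341769, 1.061456), k4 = (-0.523366, 1.095798); V <- V + (h/6)(k1 + 2k2 + 2k3 + k4): V^s = 1.9116, V^t = 2.2613
step 2: k1 = (-0.522472, 1.093925), k2 = (-0.790247, 1.030144), k3 = (-0.782408, 1.019925), k4 = (-1.098671, 0.863241); V <- V + (h/6)(k1 + 2k2 + 2k3 + k4): V^s = 1.7130, V^t = 2.5137
step 3: k1 = (-1.097127, 0.862028), k2 = (-1.380683, 0.648361), k3 = (-1.356664, 0.637082), k4 = (-1.507533, 0.423994); V <- V + (h/6)(k1 + 2k2 + 2k3 + k4): V^s = 1.3763, V^t = 2.6744
step 4: k1 = (-1.509595, 0.424573), k2 = (-1.485766, 0.252702), k3 = (-1.484696, 0.252520), k4 = (-1.319142, 0.138857); V <- V + (h/6)(k1 + 2k2 + 2k3 + k4): V^s = 1.0109, V^t = 2.7400

Answer: V^s = 1.0109, V^t = 2.7400
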